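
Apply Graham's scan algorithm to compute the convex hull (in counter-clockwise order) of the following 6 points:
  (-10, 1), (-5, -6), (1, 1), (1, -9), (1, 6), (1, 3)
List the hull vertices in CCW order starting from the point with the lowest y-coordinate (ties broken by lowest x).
Hull (CCW) = [(1, -9), (1, 6), (-10, 1), (-5, -6)]

Graham scan procedure:
  1. Find the pivot p₀ = point with lowest y (tie → lowest x): (1, -9).
  2. Sort the remaining points by polar angle around p₀.
  3. Walk through sorted points, maintaining a stack; pop the top while the last three entries make a non-left turn (cross product ≤ 0).
  4. Final stack is the convex hull in CCW order: (1, -9), (1, 6), (-10, 1), (-5, -6).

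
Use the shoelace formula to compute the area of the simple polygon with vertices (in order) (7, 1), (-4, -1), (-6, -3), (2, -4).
Area = 63/2

Shoelace formula: Area = (1/2) |Σ_i (x_i · y_{i+1} − x_{i+1} · y_i)| (indices mod n). Compute each cross term:
  (7)(-1) − (-4)(1) = -3
  (-4)(-3) − (-6)(-1) = 6
  (-6)(-4) − (2)(-3) = 30
  (2)(1) − (7)(-4) = 30
Sum = 63, so (signed) Area = 63/2 = 63/2, |Area| = 63/2.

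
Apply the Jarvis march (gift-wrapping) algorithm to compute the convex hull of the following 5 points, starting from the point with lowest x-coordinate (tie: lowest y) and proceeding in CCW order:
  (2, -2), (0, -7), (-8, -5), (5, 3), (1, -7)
Hull (CCW) = [(-8, -5), (0, -7), (1, -7), (5, 3)]

Jarvis march: at each step, from the current hull vertex p, select the next vertex q as the point such that every other point lies strictly to the left of (or on) the directed line p → q. (Equivalently: for every other point r, the cross product (q − p) × (r − p) ≥ 0.)
Starting point (lowest x, tie lowest y): (-8, -5). Wrap until returning to start. Resulting hull: (-8, -5), (0, -7), (1, -7), (5, 3).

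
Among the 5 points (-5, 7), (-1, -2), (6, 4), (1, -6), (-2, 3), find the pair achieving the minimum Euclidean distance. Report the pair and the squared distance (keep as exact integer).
Pair = ((-1, -2), (1, -6)); squared distance = 20

Compute all C(5, 2) = 10 pairwise squared distances (x_i − x_j)² + (y_i − y_j)². The minimum is 20, attained by the pair ((-1, -2), (1, -6)).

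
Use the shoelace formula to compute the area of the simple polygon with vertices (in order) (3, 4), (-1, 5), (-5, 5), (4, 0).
Area = 35/2

Shoelace formula: Area = (1/2) |Σ_i (x_i · y_{i+1} − x_{i+1} · y_i)| (indices mod n). Compute each cross term:
  (3)(5) − (-1)(4) = 19
  (-1)(5) − (-5)(5) = 20
  (-5)(0) − (4)(5) = -20
  (4)(4) − (3)(0) = 16
Sum = 35, so (signed) Area = 35/2 = 35/2, |Area| = 35/2.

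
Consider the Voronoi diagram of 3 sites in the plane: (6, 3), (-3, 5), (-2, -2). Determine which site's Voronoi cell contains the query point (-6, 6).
Nearest site = (-3, 5)

The Voronoi cell of site s contains exactly those query points closer to s than to any other site. Compute squared distances from q = (-6, 6) to each site:
  (-3 − -6)² + (5 − 6)² = 10
  (-2 − -6)² + (-2 − 6)² = 80
  (6 − -6)² + (3 − 6)² = 153
Minimum is attained by (-3, 5), so q lies in its Voronoi cell.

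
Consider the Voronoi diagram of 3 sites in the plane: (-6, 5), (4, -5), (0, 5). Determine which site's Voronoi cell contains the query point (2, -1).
Nearest site = (4, -5)

The Voronoi cell of site s contains exactly those query points closer to s than to any other site. Compute squared distances from q = (2, -1) to each site:
  (4 − 2)² + (-5 − -1)² = 20
  (0 − 2)² + (5 − -1)² = 40
  (-6 − 2)² + (5 − -1)² = 100
Minimum is attained by (4, -5), so q lies in its Voronoi cell.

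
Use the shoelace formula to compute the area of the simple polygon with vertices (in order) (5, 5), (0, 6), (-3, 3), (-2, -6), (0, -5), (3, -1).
Area = 117/2

Shoelace formula: Area = (1/2) |Σ_i (x_i · y_{i+1} − x_{i+1} · y_i)| (indices mod n). Compute each cross term:
  (5)(6) − (0)(5) = 30
  (0)(3) − (-3)(6) = 18
  (-3)(-6) − (-2)(3) = 24
  (-2)(-5) − (0)(-6) = 10
  (0)(-1) − (3)(-5) = 15
  (3)(5) − (5)(-1) = 20
Sum = 117, so (signed) Area = 117/2 = 117/2, |Area| = 117/2.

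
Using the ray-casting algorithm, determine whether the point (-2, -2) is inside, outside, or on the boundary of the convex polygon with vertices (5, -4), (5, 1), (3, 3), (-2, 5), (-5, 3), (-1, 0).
The point (-2, -2) lies strictly outside the polygon

Cast a horizontal ray to the right from the query point and count how many polygon edges it crosses (each edge strictly once or zero times, handled with the usual half-open convention). 
Parity of crossings → even ⇒ outside.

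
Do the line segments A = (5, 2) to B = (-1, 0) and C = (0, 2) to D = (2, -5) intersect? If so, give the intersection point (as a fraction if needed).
Yes; intersection at (10/23, 11/23) (t = 35/46 on AB, s = 5/23 on CD)

Parametrize AB as A + t(B − A) = (5 + -6 t, 2 + -2 t) and CD as C + s(D − C) = (0 + 2 s, 2 + -7 s). Solve the linear system for (t, s). Determinant = -46 ≠ 0, so a unique intersection of the containing lines exists. Solution: t = 35/46, s = 5/23 — both in [0, 1], so the segments cross. Intersection point: (10/23, 11/23).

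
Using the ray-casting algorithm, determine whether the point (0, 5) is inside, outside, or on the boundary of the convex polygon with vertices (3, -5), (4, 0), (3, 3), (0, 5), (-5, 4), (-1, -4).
The point (0, 5) lies on the polygon boundary

Boundary check: the query satisfies the collinearity and bounding-box conditions for some polygon edge, so it lies exactly on the boundary.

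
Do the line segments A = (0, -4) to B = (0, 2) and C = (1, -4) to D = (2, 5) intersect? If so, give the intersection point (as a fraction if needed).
No (intersection of containing lines falls outside at least one segment)

Parametrize and solve: t = -3/2, s = -1. At least one of these is outside [0, 1], so the segments do not intersect.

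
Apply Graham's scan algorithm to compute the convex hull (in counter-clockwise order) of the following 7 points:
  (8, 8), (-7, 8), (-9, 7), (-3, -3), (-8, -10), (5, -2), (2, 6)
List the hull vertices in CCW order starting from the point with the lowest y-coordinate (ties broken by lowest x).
Hull (CCW) = [(-8, -10), (5, -2), (8, 8), (-7, 8), (-9, 7)]

Graham scan procedure:
  1. Find the pivot p₀ = point with lowest y (tie → lowest x): (-8, -10).
  2. Sort the remaining points by polar angle around p₀.
  3. Walk through sorted points, maintaining a stack; pop the top while the last three entries make a non-left turn (cross product ≤ 0).
  4. Final stack is the convex hull in CCW order: (-8, -10), (5, -2), (8, 8), (-7, 8), (-9, 7).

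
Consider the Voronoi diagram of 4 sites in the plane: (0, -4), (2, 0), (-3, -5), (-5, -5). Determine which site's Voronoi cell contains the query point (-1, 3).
Nearest site = (2, 0)

The Voronoi cell of site s contains exactly those query points closer to s than to any other site. Compute squared distances from q = (-1, 3) to each site:
  (2 − -1)² + (0 − 3)² = 18
  (0 − -1)² + (-4 − 3)² = 50
  (-3 − -1)² + (-5 − 3)² = 68
  (-5 − -1)² + (-5 − 3)² = 80
Minimum is attained by (2, 0), so q lies in its Voronoi cell.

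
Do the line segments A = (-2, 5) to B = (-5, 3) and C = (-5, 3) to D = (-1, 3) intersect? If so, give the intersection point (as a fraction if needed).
Yes; intersection at (-5, 3) (t = 1 on AB, s = 0 on CD)

Parametrize AB as A + t(B − A) = (-2 + -3 t, 5 + -2 t) and CD as C + s(D − C) = (-5 + 4 s, 3 + 0 s). Solve the linear system for (t, s). Determinant = -8 ≠ 0, so a unique intersection of the containing lines exists. Solution: t = 1, s = 0 — both in [0, 1], so the segments cross. Intersection point: (-5, 3).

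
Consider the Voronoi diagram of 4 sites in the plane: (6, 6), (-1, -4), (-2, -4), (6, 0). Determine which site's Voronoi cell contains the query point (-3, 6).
Nearest site = (6, 6)

The Voronoi cell of site s contains exactly those query points closer to s than to any other site. Compute squared distances from q = (-3, 6) to each site:
  (6 − -3)² + (6 − 6)² = 81
  (-2 − -3)² + (-4 − 6)² = 101
  (-1 − -3)² + (-4 − 6)² = 104
  (6 − -3)² + (0 − 6)² = 117
Minimum is attained by (6, 6), so q lies in its Voronoi cell.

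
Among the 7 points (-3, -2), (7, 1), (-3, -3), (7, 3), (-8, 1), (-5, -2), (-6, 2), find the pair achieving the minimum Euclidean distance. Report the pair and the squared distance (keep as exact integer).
Pair = ((-3, -2), (-3, -3)); squared distance = 1

Compute all C(7, 2) = 21 pairwise squared distances (x_i − x_j)² + (y_i − y_j)². The minimum is 1, attained by the pair ((-3, -2), (-3, -3)).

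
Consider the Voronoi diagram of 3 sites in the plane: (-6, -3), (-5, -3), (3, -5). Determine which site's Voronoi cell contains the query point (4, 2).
Nearest site = (3, -5)

The Voronoi cell of site s contains exactly those query points closer to s than to any other site. Compute squared distances from q = (4, 2) to each site:
  (3 − 4)² + (-5 − 2)² = 50
  (-5 − 4)² + (-3 − 2)² = 106
  (-6 − 4)² + (-3 − 2)² = 125
Minimum is attained by (3, -5), so q lies in its Voronoi cell.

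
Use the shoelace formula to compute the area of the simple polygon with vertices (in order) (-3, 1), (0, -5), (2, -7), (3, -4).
Area = 29/2

Shoelace formula: Area = (1/2) |Σ_i (x_i · y_{i+1} − x_{i+1} · y_i)| (indices mod n). Compute each cross term:
  (-3)(-5) − (0)(1) = 15
  (0)(-7) − (2)(-5) = 10
  (2)(-4) − (3)(-7) = 13
  (3)(1) − (-3)(-4) = -9
Sum = 29, so (signed) Area = 29/2 = 29/2, |Area| = 29/2.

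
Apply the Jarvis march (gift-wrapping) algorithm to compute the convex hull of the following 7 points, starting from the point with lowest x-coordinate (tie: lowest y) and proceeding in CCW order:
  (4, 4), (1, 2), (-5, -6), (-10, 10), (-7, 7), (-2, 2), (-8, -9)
Hull (CCW) = [(-10, 10), (-8, -9), (-5, -6), (4, 4)]

Jarvis march: at each step, from the current hull vertex p, select the next vertex q as the point such that every other point lies strictly to the left of (or on) the directed line p → q. (Equivalently: for every other point r, the cross product (q − p) × (r − p) ≥ 0.)
Starting point (lowest x, tie lowest y): (-10, 10). Wrap until returning to start. Resulting hull: (-10, 10), (-8, -9), (-5, -6), (4, 4).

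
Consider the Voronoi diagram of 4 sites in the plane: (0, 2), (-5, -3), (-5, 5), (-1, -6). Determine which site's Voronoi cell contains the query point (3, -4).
Nearest site = (-1, -6)

The Voronoi cell of site s contains exactly those query points closer to s than to any other site. Compute squared distances from q = (3, -4) to each site:
  (-1 − 3)² + (-6 − -4)² = 20
  (0 − 3)² + (2 − -4)² = 45
  (-5 − 3)² + (-3 − -4)² = 65
  (-5 − 3)² + (5 − -4)² = 145
Minimum is attained by (-1, -6), so q lies in its Voronoi cell.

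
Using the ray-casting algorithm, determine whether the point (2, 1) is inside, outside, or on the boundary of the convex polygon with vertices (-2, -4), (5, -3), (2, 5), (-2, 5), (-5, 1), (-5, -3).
The point (2, 1) lies strictly inside the polygon

Cast a horizontal ray to the right from the query point and count how many polygon edges it crosses (each edge strictly once or zero times, handled with the usual half-open convention). 
Parity of crossings → odd ⇒ inside.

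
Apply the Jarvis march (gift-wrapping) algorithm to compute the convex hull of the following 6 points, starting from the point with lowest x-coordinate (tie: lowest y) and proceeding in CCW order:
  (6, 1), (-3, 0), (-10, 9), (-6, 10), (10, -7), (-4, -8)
Hull (CCW) = [(-10, 9), (-4, -8), (10, -7), (6, 1), (-6, 10)]

Jarvis march: at each step, from the current hull vertex p, select the next vertex q as the point such that every other point lies strictly to the left of (or on) the directed line p → q. (Equivalently: for every other point r, the cross product (q − p) × (r − p) ≥ 0.)
Starting point (lowest x, tie lowest y): (-10, 9). Wrap until returning to start. Resulting hull: (-10, 9), (-4, -8), (10, -7), (6, 1), (-6, 10).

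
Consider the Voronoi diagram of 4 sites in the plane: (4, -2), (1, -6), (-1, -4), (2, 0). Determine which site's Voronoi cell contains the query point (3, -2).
Nearest site = (4, -2)

The Voronoi cell of site s contains exactly those query points closer to s than to any other site. Compute squared distances from q = (3, -2) to each site:
  (4 − 3)² + (-2 − -2)² = 1
  (2 − 3)² + (0 − -2)² = 5
  (-1 − 3)² + (-4 − -2)² = 20
  (1 − 3)² + (-6 − -2)² = 20
Minimum is attained by (4, -2), so q lies in its Voronoi cell.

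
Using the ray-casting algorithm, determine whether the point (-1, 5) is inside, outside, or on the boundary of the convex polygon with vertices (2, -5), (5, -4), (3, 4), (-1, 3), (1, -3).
The point (-1, 5) lies strictly outside the polygon

Cast a horizontal ray to the right from the query point and count how many polygon edges it crosses (each edge strictly once or zero times, handled with the usual half-open convention). 
Parity of crossings → even ⇒ outside.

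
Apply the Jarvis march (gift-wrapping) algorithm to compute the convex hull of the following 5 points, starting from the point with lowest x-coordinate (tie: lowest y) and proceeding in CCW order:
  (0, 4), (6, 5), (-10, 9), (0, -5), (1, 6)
Hull (CCW) = [(-10, 9), (0, -5), (6, 5)]

Jarvis march: at each step, from the current hull vertex p, select the next vertex q as the point such that every other point lies strictly to the left of (or on) the directed line p → q. (Equivalently: for every other point r, the cross product (q − p) × (r − p) ≥ 0.)
Starting point (lowest x, tie lowest y): (-10, 9). Wrap until returning to start. Resulting hull: (-10, 9), (0, -5), (6, 5).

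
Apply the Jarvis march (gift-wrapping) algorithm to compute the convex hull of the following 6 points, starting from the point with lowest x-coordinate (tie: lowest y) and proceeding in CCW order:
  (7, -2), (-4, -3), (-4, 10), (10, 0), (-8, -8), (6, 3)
Hull (CCW) = [(-8, -8), (7, -2), (10, 0), (6, 3), (-4, 10)]

Jarvis march: at each step, from the current hull vertex p, select the next vertex q as the point such that every other point lies strictly to the left of (or on) the directed line p → q. (Equivalently: for every other point r, the cross product (q − p) × (r − p) ≥ 0.)
Starting point (lowest x, tie lowest y): (-8, -8). Wrap until returning to start. Resulting hull: (-8, -8), (7, -2), (10, 0), (6, 3), (-4, 10).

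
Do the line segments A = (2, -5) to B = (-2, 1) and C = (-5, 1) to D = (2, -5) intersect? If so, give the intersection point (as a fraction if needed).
Yes; intersection at (2, -5) (t = 0 on AB, s = 1 on CD)

Parametrize AB as A + t(B − A) = (2 + -4 t, -5 + 6 t) and CD as C + s(D − C) = (-5 + 7 s, 1 + -6 s). Solve the linear system for (t, s). Determinant = 18 ≠ 0, so a unique intersection of the containing lines exists. Solution: t = 0, s = 1 — both in [0, 1], so the segments cross. Intersection point: (2, -5).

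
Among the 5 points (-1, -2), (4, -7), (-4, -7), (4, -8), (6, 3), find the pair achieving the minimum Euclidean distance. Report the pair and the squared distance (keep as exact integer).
Pair = ((4, -7), (4, -8)); squared distance = 1

Compute all C(5, 2) = 10 pairwise squared distances (x_i − x_j)² + (y_i − y_j)². The minimum is 1, attained by the pair ((4, -7), (4, -8)).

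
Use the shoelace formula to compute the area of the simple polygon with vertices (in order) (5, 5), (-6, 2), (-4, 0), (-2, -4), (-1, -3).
Area = 38

Shoelace formula: Area = (1/2) |Σ_i (x_i · y_{i+1} − x_{i+1} · y_i)| (indices mod n). Compute each cross term:
  (5)(2) − (-6)(5) = 40
  (-6)(0) − (-4)(2) = 8
  (-4)(-4) − (-2)(0) = 16
  (-2)(-3) − (-1)(-4) = 2
  (-1)(5) − (5)(-3) = 10
Sum = 76, so (signed) Area = 76/2 = 38, |Area| = 38.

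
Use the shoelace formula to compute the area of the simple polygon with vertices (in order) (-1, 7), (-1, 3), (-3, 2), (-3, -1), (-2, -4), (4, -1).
Area = 75/2

Shoelace formula: Area = (1/2) |Σ_i (x_i · y_{i+1} − x_{i+1} · y_i)| (indices mod n). Compute each cross term:
  (-1)(3) − (-1)(7) = 4
  (-1)(2) − (-3)(3) = 7
  (-3)(-1) − (-3)(2) = 9
  (-3)(-4) − (-2)(-1) = 10
  (-2)(-1) − (4)(-4) = 18
  (4)(7) − (-1)(-1) = 27
Sum = 75, so (signed) Area = 75/2 = 75/2, |Area| = 75/2.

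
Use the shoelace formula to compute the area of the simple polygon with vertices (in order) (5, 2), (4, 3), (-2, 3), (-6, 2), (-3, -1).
Area = 25

Shoelace formula: Area = (1/2) |Σ_i (x_i · y_{i+1} − x_{i+1} · y_i)| (indices mod n). Compute each cross term:
  (5)(3) − (4)(2) = 7
  (4)(3) − (-2)(3) = 18
  (-2)(2) − (-6)(3) = 14
  (-6)(-1) − (-3)(2) = 12
  (-3)(2) − (5)(-1) = -1
Sum = 50, so (signed) Area = 50/2 = 25, |Area| = 25.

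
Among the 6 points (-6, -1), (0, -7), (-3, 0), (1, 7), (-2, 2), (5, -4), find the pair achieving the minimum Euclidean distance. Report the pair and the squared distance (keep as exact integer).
Pair = ((-3, 0), (-2, 2)); squared distance = 5

Compute all C(6, 2) = 15 pairwise squared distances (x_i − x_j)² + (y_i − y_j)². The minimum is 5, attained by the pair ((-3, 0), (-2, 2)).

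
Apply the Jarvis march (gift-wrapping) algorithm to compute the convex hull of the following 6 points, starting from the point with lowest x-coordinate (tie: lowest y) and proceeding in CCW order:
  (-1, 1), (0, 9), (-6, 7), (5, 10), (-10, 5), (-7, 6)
Hull (CCW) = [(-10, 5), (-1, 1), (5, 10), (0, 9), (-6, 7)]

Jarvis march: at each step, from the current hull vertex p, select the next vertex q as the point such that every other point lies strictly to the left of (or on) the directed line p → q. (Equivalently: for every other point r, the cross product (q − p) × (r − p) ≥ 0.)
Starting point (lowest x, tie lowest y): (-10, 5). Wrap until returning to start. Resulting hull: (-10, 5), (-1, 1), (5, 10), (0, 9), (-6, 7).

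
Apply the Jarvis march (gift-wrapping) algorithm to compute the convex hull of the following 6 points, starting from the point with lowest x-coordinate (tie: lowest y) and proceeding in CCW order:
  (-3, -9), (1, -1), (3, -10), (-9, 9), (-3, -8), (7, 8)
Hull (CCW) = [(-9, 9), (-3, -9), (3, -10), (7, 8)]

Jarvis march: at each step, from the current hull vertex p, select the next vertex q as the point such that every other point lies strictly to the left of (or on) the directed line p → q. (Equivalently: for every other point r, the cross product (q − p) × (r − p) ≥ 0.)
Starting point (lowest x, tie lowest y): (-9, 9). Wrap until returning to start. Resulting hull: (-9, 9), (-3, -9), (3, -10), (7, 8).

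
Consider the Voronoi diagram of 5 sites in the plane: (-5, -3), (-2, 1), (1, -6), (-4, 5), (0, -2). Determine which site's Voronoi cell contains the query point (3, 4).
Nearest site = (-2, 1)

The Voronoi cell of site s contains exactly those query points closer to s than to any other site. Compute squared distances from q = (3, 4) to each site:
  (-2 − 3)² + (1 − 4)² = 34
  (0 − 3)² + (-2 − 4)² = 45
  (-4 − 3)² + (5 − 4)² = 50
  (1 − 3)² + (-6 − 4)² = 104
  (-5 − 3)² + (-3 − 4)² = 113
Minimum is attained by (-2, 1), so q lies in its Voronoi cell.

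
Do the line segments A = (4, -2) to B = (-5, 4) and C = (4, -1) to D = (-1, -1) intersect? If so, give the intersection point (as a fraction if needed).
Yes; intersection at (5/2, -1) (t = 1/6 on AB, s = 3/10 on CD)

Parametrize AB as A + t(B − A) = (4 + -9 t, -2 + 6 t) and CD as C + s(D − C) = (4 + -5 s, -1 + 0 s). Solve the linear system for (t, s). Determinant = -30 ≠ 0, so a unique intersection of the containing lines exists. Solution: t = 1/6, s = 3/10 — both in [0, 1], so the segments cross. Intersection point: (5/2, -1).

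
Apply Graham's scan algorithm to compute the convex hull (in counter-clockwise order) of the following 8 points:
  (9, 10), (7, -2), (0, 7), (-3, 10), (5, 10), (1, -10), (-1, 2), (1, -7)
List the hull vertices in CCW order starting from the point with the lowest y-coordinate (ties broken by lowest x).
Hull (CCW) = [(1, -10), (7, -2), (9, 10), (-3, 10)]

Graham scan procedure:
  1. Find the pivot p₀ = point with lowest y (tie → lowest x): (1, -10).
  2. Sort the remaining points by polar angle around p₀.
  3. Walk through sorted points, maintaining a stack; pop the top while the last three entries make a non-left turn (cross product ≤ 0).
  4. Final stack is the convex hull in CCW order: (1, -10), (7, -2), (9, 10), (-3, 10).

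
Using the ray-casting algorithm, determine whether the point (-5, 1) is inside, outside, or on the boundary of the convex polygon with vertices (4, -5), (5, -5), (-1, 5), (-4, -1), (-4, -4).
The point (-5, 1) lies strictly outside the polygon

Cast a horizontal ray to the right from the query point and count how many polygon edges it crosses (each edge strictly once or zero times, handled with the usual half-open convention). 
Parity of crossings → even ⇒ outside.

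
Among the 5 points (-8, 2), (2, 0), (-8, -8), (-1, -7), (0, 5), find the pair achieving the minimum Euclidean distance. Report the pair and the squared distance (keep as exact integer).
Pair = ((2, 0), (0, 5)); squared distance = 29

Compute all C(5, 2) = 10 pairwise squared distances (x_i − x_j)² + (y_i − y_j)². The minimum is 29, attained by the pair ((2, 0), (0, 5)).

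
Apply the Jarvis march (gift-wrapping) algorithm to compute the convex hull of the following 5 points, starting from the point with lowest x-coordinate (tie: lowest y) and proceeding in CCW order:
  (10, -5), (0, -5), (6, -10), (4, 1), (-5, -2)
Hull (CCW) = [(-5, -2), (6, -10), (10, -5), (4, 1)]

Jarvis march: at each step, from the current hull vertex p, select the next vertex q as the point such that every other point lies strictly to the left of (or on) the directed line p → q. (Equivalently: for every other point r, the cross product (q − p) × (r − p) ≥ 0.)
Starting point (lowest x, tie lowest y): (-5, -2). Wrap until returning to start. Resulting hull: (-5, -2), (6, -10), (10, -5), (4, 1).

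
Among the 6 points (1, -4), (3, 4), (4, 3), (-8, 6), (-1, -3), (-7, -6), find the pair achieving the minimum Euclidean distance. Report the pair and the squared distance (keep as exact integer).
Pair = ((3, 4), (4, 3)); squared distance = 2

Compute all C(6, 2) = 15 pairwise squared distances (x_i − x_j)² + (y_i − y_j)². The minimum is 2, attained by the pair ((3, 4), (4, 3)).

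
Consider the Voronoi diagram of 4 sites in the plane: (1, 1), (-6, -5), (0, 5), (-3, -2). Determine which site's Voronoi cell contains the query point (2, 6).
Nearest site = (0, 5)

The Voronoi cell of site s contains exactly those query points closer to s than to any other site. Compute squared distances from q = (2, 6) to each site:
  (0 − 2)² + (5 − 6)² = 5
  (1 − 2)² + (1 − 6)² = 26
  (-3 − 2)² + (-2 − 6)² = 89
  (-6 − 2)² + (-5 − 6)² = 185
Minimum is attained by (0, 5), so q lies in its Voronoi cell.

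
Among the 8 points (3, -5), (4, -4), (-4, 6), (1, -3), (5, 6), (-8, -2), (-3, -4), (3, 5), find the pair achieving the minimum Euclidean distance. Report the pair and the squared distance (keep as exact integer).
Pair = ((3, -5), (4, -4)); squared distance = 2

Compute all C(8, 2) = 28 pairwise squared distances (x_i − x_j)² + (y_i − y_j)². The minimum is 2, attained by the pair ((3, -5), (4, -4)).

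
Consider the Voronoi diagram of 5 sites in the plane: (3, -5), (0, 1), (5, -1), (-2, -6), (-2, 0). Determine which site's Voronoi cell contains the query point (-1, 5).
Nearest site = (0, 1)

The Voronoi cell of site s contains exactly those query points closer to s than to any other site. Compute squared distances from q = (-1, 5) to each site:
  (0 − -1)² + (1 − 5)² = 17
  (-2 − -1)² + (0 − 5)² = 26
  (5 − -1)² + (-1 − 5)² = 72
  (3 − -1)² + (-5 − 5)² = 116
  (-2 − -1)² + (-6 − 5)² = 122
Minimum is attained by (0, 1), so q lies in its Voronoi cell.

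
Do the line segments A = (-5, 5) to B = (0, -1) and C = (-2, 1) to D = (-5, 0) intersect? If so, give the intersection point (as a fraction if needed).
No (intersection of containing lines falls outside at least one segment)

Parametrize and solve: t = 15/23, s = -2/23. At least one of these is outside [0, 1], so the segments do not intersect.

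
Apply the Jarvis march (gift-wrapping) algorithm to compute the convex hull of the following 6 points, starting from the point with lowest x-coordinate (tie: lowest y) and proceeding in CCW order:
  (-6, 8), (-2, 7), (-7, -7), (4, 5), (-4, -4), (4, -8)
Hull (CCW) = [(-7, -7), (4, -8), (4, 5), (-2, 7), (-6, 8)]

Jarvis march: at each step, from the current hull vertex p, select the next vertex q as the point such that every other point lies strictly to the left of (or on) the directed line p → q. (Equivalently: for every other point r, the cross product (q − p) × (r − p) ≥ 0.)
Starting point (lowest x, tie lowest y): (-7, -7). Wrap until returning to start. Resulting hull: (-7, -7), (4, -8), (4, 5), (-2, 7), (-6, 8).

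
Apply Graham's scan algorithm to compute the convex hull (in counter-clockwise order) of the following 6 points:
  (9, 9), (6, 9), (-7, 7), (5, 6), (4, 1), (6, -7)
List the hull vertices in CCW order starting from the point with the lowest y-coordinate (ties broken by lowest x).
Hull (CCW) = [(6, -7), (9, 9), (6, 9), (-7, 7)]

Graham scan procedure:
  1. Find the pivot p₀ = point with lowest y (tie → lowest x): (6, -7).
  2. Sort the remaining points by polar angle around p₀.
  3. Walk through sorted points, maintaining a stack; pop the top while the last three entries make a non-left turn (cross product ≤ 0).
  4. Final stack is the convex hull in CCW order: (6, -7), (9, 9), (6, 9), (-7, 7).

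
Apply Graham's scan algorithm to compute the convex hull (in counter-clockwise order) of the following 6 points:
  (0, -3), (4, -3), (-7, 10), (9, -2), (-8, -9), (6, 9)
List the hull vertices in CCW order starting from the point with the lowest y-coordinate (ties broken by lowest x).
Hull (CCW) = [(-8, -9), (9, -2), (6, 9), (-7, 10)]

Graham scan procedure:
  1. Find the pivot p₀ = point with lowest y (tie → lowest x): (-8, -9).
  2. Sort the remaining points by polar angle around p₀.
  3. Walk through sorted points, maintaining a stack; pop the top while the last three entries make a non-left turn (cross product ≤ 0).
  4. Final stack is the convex hull in CCW order: (-8, -9), (9, -2), (6, 9), (-7, 10).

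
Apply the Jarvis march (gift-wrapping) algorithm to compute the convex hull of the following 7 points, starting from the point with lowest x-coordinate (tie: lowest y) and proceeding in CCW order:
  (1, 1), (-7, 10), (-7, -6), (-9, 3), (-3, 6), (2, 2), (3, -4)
Hull (CCW) = [(-9, 3), (-7, -6), (3, -4), (2, 2), (-7, 10)]

Jarvis march: at each step, from the current hull vertex p, select the next vertex q as the point such that every other point lies strictly to the left of (or on) the directed line p → q. (Equivalently: for every other point r, the cross product (q − p) × (r − p) ≥ 0.)
Starting point (lowest x, tie lowest y): (-9, 3). Wrap until returning to start. Resulting hull: (-9, 3), (-7, -6), (3, -4), (2, 2), (-7, 10).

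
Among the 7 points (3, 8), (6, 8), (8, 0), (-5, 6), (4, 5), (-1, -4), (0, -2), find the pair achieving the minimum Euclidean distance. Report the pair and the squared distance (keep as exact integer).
Pair = ((-1, -4), (0, -2)); squared distance = 5

Compute all C(7, 2) = 21 pairwise squared distances (x_i − x_j)² + (y_i − y_j)². The minimum is 5, attained by the pair ((-1, -4), (0, -2)).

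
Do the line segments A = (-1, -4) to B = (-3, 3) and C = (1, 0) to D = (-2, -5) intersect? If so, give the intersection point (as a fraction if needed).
Yes; intersection at (-35/31, -110/31) (t = 2/31 on AB, s = 22/31 on CD)

Parametrize AB as A + t(B − A) = (-1 + -2 t, -4 + 7 t) and CD as C + s(D − C) = (1 + -3 s, 0 + -5 s). Solve the linear system for (t, s). Determinant = -31 ≠ 0, so a unique intersection of the containing lines exists. Solution: t = 2/31, s = 22/31 — both in [0, 1], so the segments cross. Intersection point: (-35/31, -110/31).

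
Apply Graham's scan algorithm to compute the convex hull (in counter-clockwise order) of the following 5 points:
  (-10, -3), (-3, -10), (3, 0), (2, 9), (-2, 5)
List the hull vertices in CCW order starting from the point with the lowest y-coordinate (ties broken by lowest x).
Hull (CCW) = [(-3, -10), (3, 0), (2, 9), (-10, -3)]

Graham scan procedure:
  1. Find the pivot p₀ = point with lowest y (tie → lowest x): (-3, -10).
  2. Sort the remaining points by polar angle around p₀.
  3. Walk through sorted points, maintaining a stack; pop the top while the last three entries make a non-left turn (cross product ≤ 0).
  4. Final stack is the convex hull in CCW order: (-3, -10), (3, 0), (2, 9), (-10, -3).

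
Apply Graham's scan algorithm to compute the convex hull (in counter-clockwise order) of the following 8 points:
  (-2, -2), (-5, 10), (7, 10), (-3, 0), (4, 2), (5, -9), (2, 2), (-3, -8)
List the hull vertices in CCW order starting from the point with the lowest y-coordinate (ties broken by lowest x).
Hull (CCW) = [(5, -9), (7, 10), (-5, 10), (-3, -8)]

Graham scan procedure:
  1. Find the pivot p₀ = point with lowest y (tie → lowest x): (5, -9).
  2. Sort the remaining points by polar angle around p₀.
  3. Walk through sorted points, maintaining a stack; pop the top while the last three entries make a non-left turn (cross product ≤ 0).
  4. Final stack is the convex hull in CCW order: (5, -9), (7, 10), (-5, 10), (-3, -8).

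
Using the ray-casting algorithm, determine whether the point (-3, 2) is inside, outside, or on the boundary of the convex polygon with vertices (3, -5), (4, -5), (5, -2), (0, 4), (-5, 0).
The point (-3, 2) lies strictly outside the polygon

Cast a horizontal ray to the right from the query point and count how many polygon edges it crosses (each edge strictly once or zero times, handled with the usual half-open convention). 
Parity of crossings → even ⇒ outside.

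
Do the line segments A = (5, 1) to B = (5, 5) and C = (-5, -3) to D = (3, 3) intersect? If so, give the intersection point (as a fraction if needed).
No (intersection of containing lines falls outside at least one segment)

Parametrize and solve: t = 7/8, s = 5/4. At least one of these is outside [0, 1], so the segments do not intersect.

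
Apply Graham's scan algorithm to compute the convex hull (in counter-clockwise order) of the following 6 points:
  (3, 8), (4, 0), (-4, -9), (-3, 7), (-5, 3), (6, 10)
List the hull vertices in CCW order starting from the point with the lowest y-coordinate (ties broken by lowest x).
Hull (CCW) = [(-4, -9), (4, 0), (6, 10), (-3, 7), (-5, 3)]

Graham scan procedure:
  1. Find the pivot p₀ = point with lowest y (tie → lowest x): (-4, -9).
  2. Sort the remaining points by polar angle around p₀.
  3. Walk through sorted points, maintaining a stack; pop the top while the last three entries make a non-left turn (cross product ≤ 0).
  4. Final stack is the convex hull in CCW order: (-4, -9), (4, 0), (6, 10), (-3, 7), (-5, 3).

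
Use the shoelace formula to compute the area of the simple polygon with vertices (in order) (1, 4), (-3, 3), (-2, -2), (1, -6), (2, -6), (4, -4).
Area = 83/2

Shoelace formula: Area = (1/2) |Σ_i (x_i · y_{i+1} − x_{i+1} · y_i)| (indices mod n). Compute each cross term:
  (1)(3) − (-3)(4) = 15
  (-3)(-2) − (-2)(3) = 12
  (-2)(-6) − (1)(-2) = 14
  (1)(-6) − (2)(-6) = 6
  (2)(-4) − (4)(-6) = 16
  (4)(4) − (1)(-4) = 20
Sum = 83, so (signed) Area = 83/2 = 83/2, |Area| = 83/2.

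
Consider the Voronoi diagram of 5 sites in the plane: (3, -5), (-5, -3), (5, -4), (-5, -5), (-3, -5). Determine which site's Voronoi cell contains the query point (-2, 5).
Nearest site = (-5, -3)

The Voronoi cell of site s contains exactly those query points closer to s than to any other site. Compute squared distances from q = (-2, 5) to each site:
  (-5 − -2)² + (-3 − 5)² = 73
  (-3 − -2)² + (-5 − 5)² = 101
  (-5 − -2)² + (-5 − 5)² = 109
  (3 − -2)² + (-5 − 5)² = 125
  (5 − -2)² + (-4 − 5)² = 130
Minimum is attained by (-5, -3), so q lies in its Voronoi cell.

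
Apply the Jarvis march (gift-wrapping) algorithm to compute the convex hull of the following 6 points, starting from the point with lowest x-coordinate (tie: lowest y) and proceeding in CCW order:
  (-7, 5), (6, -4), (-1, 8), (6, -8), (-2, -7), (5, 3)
Hull (CCW) = [(-7, 5), (-2, -7), (6, -8), (6, -4), (5, 3), (-1, 8)]

Jarvis march: at each step, from the current hull vertex p, select the next vertex q as the point such that every other point lies strictly to the left of (or on) the directed line p → q. (Equivalently: for every other point r, the cross product (q − p) × (r − p) ≥ 0.)
Starting point (lowest x, tie lowest y): (-7, 5). Wrap until returning to start. Resulting hull: (-7, 5), (-2, -7), (6, -8), (6, -4), (5, 3), (-1, 8).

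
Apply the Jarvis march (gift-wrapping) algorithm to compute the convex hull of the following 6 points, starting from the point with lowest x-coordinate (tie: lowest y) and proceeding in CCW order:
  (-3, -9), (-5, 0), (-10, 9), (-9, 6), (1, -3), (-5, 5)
Hull (CCW) = [(-10, 9), (-9, 6), (-3, -9), (1, -3), (-5, 5)]

Jarvis march: at each step, from the current hull vertex p, select the next vertex q as the point such that every other point lies strictly to the left of (or on) the directed line p → q. (Equivalently: for every other point r, the cross product (q − p) × (r − p) ≥ 0.)
Starting point (lowest x, tie lowest y): (-10, 9). Wrap until returning to start. Resulting hull: (-10, 9), (-9, 6), (-3, -9), (1, -3), (-5, 5).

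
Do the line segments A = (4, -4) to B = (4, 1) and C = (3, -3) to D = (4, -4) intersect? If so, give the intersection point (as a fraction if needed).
Yes; intersection at (4, -4) (t = 0 on AB, s = 1 on CD)

Parametrize AB as A + t(B − A) = (4 + 0 t, -4 + 5 t) and CD as C + s(D − C) = (3 + 1 s, -3 + -1 s). Solve the linear system for (t, s). Determinant = 5 ≠ 0, so a unique intersection of the containing lines exists. Solution: t = 0, s = 1 — both in [0, 1], so the segments cross. Intersection point: (4, -4).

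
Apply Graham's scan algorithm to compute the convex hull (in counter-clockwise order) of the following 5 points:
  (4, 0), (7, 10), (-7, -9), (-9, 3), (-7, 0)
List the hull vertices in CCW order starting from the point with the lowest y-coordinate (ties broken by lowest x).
Hull (CCW) = [(-7, -9), (4, 0), (7, 10), (-9, 3)]

Graham scan procedure:
  1. Find the pivot p₀ = point with lowest y (tie → lowest x): (-7, -9).
  2. Sort the remaining points by polar angle around p₀.
  3. Walk through sorted points, maintaining a stack; pop the top while the last three entries make a non-left turn (cross product ≤ 0).
  4. Final stack is the convex hull in CCW order: (-7, -9), (4, 0), (7, 10), (-9, 3).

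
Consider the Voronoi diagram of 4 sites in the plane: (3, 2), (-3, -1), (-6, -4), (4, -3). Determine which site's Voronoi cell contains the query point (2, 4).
Nearest site = (3, 2)

The Voronoi cell of site s contains exactly those query points closer to s than to any other site. Compute squared distances from q = (2, 4) to each site:
  (3 − 2)² + (2 − 4)² = 5
  (-3 − 2)² + (-1 − 4)² = 50
  (4 − 2)² + (-3 − 4)² = 53
  (-6 − 2)² + (-4 − 4)² = 128
Minimum is attained by (3, 2), so q lies in its Voronoi cell.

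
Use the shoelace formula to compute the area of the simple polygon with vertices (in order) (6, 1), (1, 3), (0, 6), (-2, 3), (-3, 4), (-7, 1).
Area = 24

Shoelace formula: Area = (1/2) |Σ_i (x_i · y_{i+1} − x_{i+1} · y_i)| (indices mod n). Compute each cross term:
  (6)(3) − (1)(1) = 17
  (1)(6) − (0)(3) = 6
  (0)(3) − (-2)(6) = 12
  (-2)(4) − (-3)(3) = 1
  (-3)(1) − (-7)(4) = 25
  (-7)(1) − (6)(1) = -13
Sum = 48, so (signed) Area = 48/2 = 24, |Area| = 24.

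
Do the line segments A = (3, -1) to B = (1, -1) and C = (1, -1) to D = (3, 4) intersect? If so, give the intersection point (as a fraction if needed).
Yes; intersection at (1, -1) (t = 1 on AB, s = 0 on CD)

Parametrize AB as A + t(B − A) = (3 + -2 t, -1 + 0 t) and CD as C + s(D − C) = (1 + 2 s, -1 + 5 s). Solve the linear system for (t, s). Determinant = 10 ≠ 0, so a unique intersection of the containing lines exists. Solution: t = 1, s = 0 — both in [0, 1], so the segments cross. Intersection point: (1, -1).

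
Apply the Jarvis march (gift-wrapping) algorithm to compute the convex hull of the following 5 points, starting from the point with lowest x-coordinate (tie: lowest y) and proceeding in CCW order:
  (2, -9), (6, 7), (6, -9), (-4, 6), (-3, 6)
Hull (CCW) = [(-4, 6), (2, -9), (6, -9), (6, 7)]

Jarvis march: at each step, from the current hull vertex p, select the next vertex q as the point such that every other point lies strictly to the left of (or on) the directed line p → q. (Equivalently: for every other point r, the cross product (q − p) × (r − p) ≥ 0.)
Starting point (lowest x, tie lowest y): (-4, 6). Wrap until returning to start. Resulting hull: (-4, 6), (2, -9), (6, -9), (6, 7).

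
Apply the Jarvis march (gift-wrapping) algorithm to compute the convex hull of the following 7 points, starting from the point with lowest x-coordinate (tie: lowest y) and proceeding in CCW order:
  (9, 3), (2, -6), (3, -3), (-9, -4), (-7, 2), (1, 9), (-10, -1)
Hull (CCW) = [(-10, -1), (-9, -4), (2, -6), (9, 3), (1, 9), (-7, 2)]

Jarvis march: at each step, from the current hull vertex p, select the next vertex q as the point such that every other point lies strictly to the left of (or on) the directed line p → q. (Equivalently: for every other point r, the cross product (q − p) × (r − p) ≥ 0.)
Starting point (lowest x, tie lowest y): (-10, -1). Wrap until returning to start. Resulting hull: (-10, -1), (-9, -4), (2, -6), (9, 3), (1, 9), (-7, 2).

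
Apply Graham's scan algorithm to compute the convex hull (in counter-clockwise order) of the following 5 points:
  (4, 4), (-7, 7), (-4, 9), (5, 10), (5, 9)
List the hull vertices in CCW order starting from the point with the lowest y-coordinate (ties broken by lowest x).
Hull (CCW) = [(4, 4), (5, 9), (5, 10), (-4, 9), (-7, 7)]

Graham scan procedure:
  1. Find the pivot p₀ = point with lowest y (tie → lowest x): (4, 4).
  2. Sort the remaining points by polar angle around p₀.
  3. Walk through sorted points, maintaining a stack; pop the top while the last three entries make a non-left turn (cross product ≤ 0).
  4. Final stack is the convex hull in CCW order: (4, 4), (5, 9), (5, 10), (-4, 9), (-7, 7).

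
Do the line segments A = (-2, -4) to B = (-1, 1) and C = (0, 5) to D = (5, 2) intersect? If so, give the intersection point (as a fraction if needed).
No (intersection of containing lines falls outside at least one segment)

Parametrize and solve: t = 51/28, s = -1/28. At least one of these is outside [0, 1], so the segments do not intersect.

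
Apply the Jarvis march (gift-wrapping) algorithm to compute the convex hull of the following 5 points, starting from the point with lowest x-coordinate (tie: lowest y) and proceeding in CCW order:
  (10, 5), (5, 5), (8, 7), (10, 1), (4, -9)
Hull (CCW) = [(4, -9), (10, 1), (10, 5), (8, 7), (5, 5)]

Jarvis march: at each step, from the current hull vertex p, select the next vertex q as the point such that every other point lies strictly to the left of (or on) the directed line p → q. (Equivalently: for every other point r, the cross product (q − p) × (r − p) ≥ 0.)
Starting point (lowest x, tie lowest y): (4, -9). Wrap until returning to start. Resulting hull: (4, -9), (10, 1), (10, 5), (8, 7), (5, 5).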